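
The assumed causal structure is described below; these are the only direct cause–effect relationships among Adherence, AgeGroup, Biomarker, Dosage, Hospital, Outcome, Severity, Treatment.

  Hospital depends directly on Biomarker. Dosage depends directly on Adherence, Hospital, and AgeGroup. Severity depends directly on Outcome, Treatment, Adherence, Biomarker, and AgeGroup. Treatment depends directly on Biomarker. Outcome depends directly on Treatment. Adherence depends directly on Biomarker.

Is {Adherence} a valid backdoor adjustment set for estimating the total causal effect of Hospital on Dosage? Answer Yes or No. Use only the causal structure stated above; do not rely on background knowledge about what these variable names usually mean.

Yes

Backdoor paths from Hospital to Dosage (paths whose first edge points into Hospital):
  P1: Hospital <- Biomarker -> Treatment -> Outcome -> Severity <- AgeGroup -> Dosage
  P2: Hospital <- Biomarker -> Treatment -> Outcome -> Severity <- Adherence -> Dosage
  P3: Hospital <- Biomarker -> Treatment -> Severity <- AgeGroup -> Dosage
  P4: Hospital <- Biomarker -> Treatment -> Severity <- Adherence -> Dosage
  P5: Hospital <- Biomarker -> Adherence -> Dosage
  P6: Hospital <- Biomarker -> Adherence -> Severity <- AgeGroup -> Dosage
  P7: Hospital <- Biomarker -> Severity <- AgeGroup -> Dosage
  P8: Hospital <- Biomarker -> Severity <- Adherence -> Dosage
Condition 1 (no descendant of Hospital in the set): holds — descendants of Hospital are {Dosage}; none are in {Adherence}.
Condition 2 (every backdoor path blocked by {Adherence}):
  P1: blocked at collider Severity (neither it nor any descendant is in the conditioning set).
  P2: blocked at collider Severity (neither it nor any descendant is in the conditioning set).
  P3: blocked at collider Severity (neither it nor any descendant is in the conditioning set).
  P4: blocked at collider Severity (neither it nor any descendant is in the conditioning set).
  P5: blocked at chain node Adherence ∈ conditioning set.
  P6: blocked at chain node Adherence ∈ conditioning set.
  P7: blocked at collider Severity (neither it nor any descendant is in the conditioning set).
  P8: blocked at collider Severity (neither it nor any descendant is in the conditioning set).
{Adherence} satisfies the backdoor criterion.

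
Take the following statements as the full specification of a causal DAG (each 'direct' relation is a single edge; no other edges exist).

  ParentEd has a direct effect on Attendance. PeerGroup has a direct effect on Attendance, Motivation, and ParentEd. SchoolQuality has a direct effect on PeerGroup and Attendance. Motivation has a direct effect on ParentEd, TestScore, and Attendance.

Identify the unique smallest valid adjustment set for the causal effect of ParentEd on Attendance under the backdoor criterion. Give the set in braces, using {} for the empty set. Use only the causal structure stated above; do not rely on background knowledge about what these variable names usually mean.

Variables eligible for adjustment (non-descendants of ParentEd, excluding ParentEd and Attendance): {Motivation, PeerGroup, SchoolQuality, TestScore}.
Backdoor paths from ParentEd to Attendance:
  P1: ParentEd <- PeerGroup <- SchoolQuality -> Attendance
  P2: ParentEd <- PeerGroup -> Motivation -> Attendance
  P3: ParentEd <- PeerGroup -> Attendance
  P4: ParentEd <- Motivation <- PeerGroup <- SchoolQuality -> Attendance
  P5: ParentEd <- Motivation <- PeerGroup -> Attendance
  P6: ParentEd <- Motivation -> Attendance
The empty set is not sufficient: P1 (ParentEd <- PeerGroup <- SchoolQuality -> Attendance) has no collider blocking it and no conditioned non-collider, so it is open.
Try {Motivation, PeerGroup}:
  P1: blocked at chain node PeerGroup ∈ conditioning set.
  P2: blocked at fork node PeerGroup ∈ conditioning set.
  P3: blocked at fork node PeerGroup ∈ conditioning set.
  P4: blocked at chain node Motivation ∈ conditioning set.
  P5: blocked at chain node Motivation ∈ conditioning set.
  P6: blocked at fork node Motivation ∈ conditioning set.
{Motivation, PeerGroup} contains no descendant of ParentEd and blocks every backdoor path.
Every element of {Motivation, PeerGroup} is needed (dropping Motivation leaves P6 open; dropping PeerGroup leaves P1 open), so no proper subset is valid.
Among all size-2 subsets of the eligible variables, only {Motivation, PeerGroup} blocks every backdoor path, so it is the unique smallest valid adjustment set.

{Motivation, PeerGroup}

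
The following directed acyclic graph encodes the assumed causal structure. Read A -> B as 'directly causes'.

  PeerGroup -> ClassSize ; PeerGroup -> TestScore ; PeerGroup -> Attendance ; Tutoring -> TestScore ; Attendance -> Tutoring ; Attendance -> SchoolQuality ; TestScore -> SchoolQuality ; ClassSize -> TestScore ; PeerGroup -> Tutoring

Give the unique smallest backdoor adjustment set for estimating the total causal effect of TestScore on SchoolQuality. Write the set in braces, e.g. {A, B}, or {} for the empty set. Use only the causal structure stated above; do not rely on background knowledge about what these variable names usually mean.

{Attendance}

Variables eligible for adjustment (non-descendants of TestScore, excluding TestScore and SchoolQuality): {Attendance, ClassSize, PeerGroup, Tutoring}.
Backdoor paths from TestScore to SchoolQuality:
  P1: TestScore <- PeerGroup -> Attendance -> SchoolQuality
  P2: TestScore <- PeerGroup -> Tutoring <- Attendance -> SchoolQuality
  P3: TestScore <- Tutoring <- PeerGroup -> Attendance -> SchoolQuality
  P4: TestScore <- Tutoring <- Attendance -> SchoolQuality
  P5: TestScore <- ClassSize <- PeerGroup -> Attendance -> SchoolQuality
  P6: TestScore <- ClassSize <- PeerGroup -> Tutoring <- Attendance -> SchoolQuality
The empty set is not sufficient: P1 (TestScore <- PeerGroup -> Attendance -> SchoolQuality) has no collider blocking it and no conditioned non-collider, so it is open.
Try {Attendance}:
  P1: blocked at chain node Attendance ∈ conditioning set.
  P2: blocked at collider Tutoring (neither it nor any descendant is in the conditioning set).
  P3: blocked at chain node Attendance ∈ conditioning set.
  P4: blocked at fork node Attendance ∈ conditioning set.
  P5: blocked at chain node Attendance ∈ conditioning set.
  P6: blocked at collider Tutoring (neither it nor any descendant is in the conditioning set).
{Attendance} contains no descendant of TestScore and blocks every backdoor path.
No other singleton works — e.g. {PeerGroup} leaves P4 open — so {Attendance} is the unique smallest valid adjustment set.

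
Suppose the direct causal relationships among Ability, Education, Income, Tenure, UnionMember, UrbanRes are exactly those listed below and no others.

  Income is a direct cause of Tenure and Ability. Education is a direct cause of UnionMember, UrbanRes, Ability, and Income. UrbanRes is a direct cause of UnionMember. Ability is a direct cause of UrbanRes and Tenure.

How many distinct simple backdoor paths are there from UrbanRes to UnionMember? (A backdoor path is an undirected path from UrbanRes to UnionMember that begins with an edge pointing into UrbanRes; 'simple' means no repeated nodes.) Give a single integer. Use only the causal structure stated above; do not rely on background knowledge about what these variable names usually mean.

4

A backdoor path from UrbanRes to UnionMember is any simple undirected path whose first edge points into UrbanRes (i.e. leaves UrbanRes via a parent).
Parents of UrbanRes: {Ability, Education}.
Enumerating:
  P1: UrbanRes <- Education -> UnionMember
  P2: UrbanRes <- Ability <- Education -> UnionMember
  P3: UrbanRes <- Ability <- Income <- Education -> UnionMember
  P4: UrbanRes <- Ability -> Tenure <- Income <- Education -> UnionMember
That exhausts the simple backdoor paths. Count: 4.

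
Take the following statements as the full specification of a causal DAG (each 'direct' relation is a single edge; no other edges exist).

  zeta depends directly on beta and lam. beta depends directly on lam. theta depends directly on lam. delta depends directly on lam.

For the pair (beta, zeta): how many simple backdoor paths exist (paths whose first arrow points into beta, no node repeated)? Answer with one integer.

1

A backdoor path from beta to zeta is any simple undirected path whose first edge points into beta (i.e. leaves beta via a parent).
Parents of beta: {lam}.
Enumerating:
  P1: beta <- lam -> zeta
That exhausts the simple backdoor paths. Count: 1.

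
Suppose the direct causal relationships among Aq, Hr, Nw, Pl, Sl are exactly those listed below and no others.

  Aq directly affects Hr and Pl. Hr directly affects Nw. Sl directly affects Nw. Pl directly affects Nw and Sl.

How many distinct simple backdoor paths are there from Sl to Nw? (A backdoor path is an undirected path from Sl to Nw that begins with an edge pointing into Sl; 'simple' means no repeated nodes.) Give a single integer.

A backdoor path from Sl to Nw is any simple undirected path whose first edge points into Sl (i.e. leaves Sl via a parent).
Parents of Sl: {Pl}.
Enumerating:
  P1: Sl <- Pl <- Aq -> Hr -> Nw
  P2: Sl <- Pl -> Nw
That exhausts the simple backdoor paths. Count: 2.

2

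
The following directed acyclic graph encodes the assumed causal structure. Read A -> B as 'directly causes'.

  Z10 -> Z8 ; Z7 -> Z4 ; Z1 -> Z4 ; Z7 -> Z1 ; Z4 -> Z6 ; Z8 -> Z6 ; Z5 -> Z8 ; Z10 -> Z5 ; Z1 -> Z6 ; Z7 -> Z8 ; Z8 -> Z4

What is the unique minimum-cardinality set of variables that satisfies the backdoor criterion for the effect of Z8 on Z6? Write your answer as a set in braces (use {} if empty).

Variables eligible for adjustment (non-descendants of Z8, excluding Z8 and Z6): {Z1, Z10, Z5, Z7}.
Backdoor paths from Z8 to Z6:
  P1: Z8 <- Z7 -> Z1 -> Z4 -> Z6
  P2: Z8 <- Z7 -> Z1 -> Z6
  P3: Z8 <- Z7 -> Z4 <- Z1 -> Z6
  P4: Z8 <- Z7 -> Z4 -> Z6
The empty set is not sufficient: P1 (Z8 <- Z7 -> Z1 -> Z4 -> Z6) has no collider blocking it and no conditioned non-collider, so it is open.
Try {Z7}:
  P1: blocked at fork node Z7 ∈ conditioning set.
  P2: blocked at fork node Z7 ∈ conditioning set.
  P3: blocked at fork node Z7 ∈ conditioning set.
  P4: blocked at fork node Z7 ∈ conditioning set.
{Z7} contains no descendant of Z8 and blocks every backdoor path.
No other singleton works — e.g. {Z10} leaves P1 open — so {Z7} is the unique smallest valid adjustment set.

{Z7}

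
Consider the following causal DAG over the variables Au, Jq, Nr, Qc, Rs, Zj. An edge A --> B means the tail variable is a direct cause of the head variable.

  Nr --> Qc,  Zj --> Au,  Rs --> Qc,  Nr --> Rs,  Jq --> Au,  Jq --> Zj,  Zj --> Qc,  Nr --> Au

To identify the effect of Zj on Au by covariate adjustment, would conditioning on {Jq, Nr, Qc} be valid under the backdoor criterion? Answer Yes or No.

No

Backdoor paths from Zj to Au (paths whose first edge points into Zj):
  P1: Zj <- Jq -> Au
Condition 1 (no descendant of Zj in the set): FAILS — Qc is a descendant of Zj.
Condition 2 (every backdoor path blocked by {Jq, Nr, Qc}):
  P1: blocked at fork node Jq ∈ conditioning set.
{Jq, Nr, Qc} does not satisfy the backdoor criterion.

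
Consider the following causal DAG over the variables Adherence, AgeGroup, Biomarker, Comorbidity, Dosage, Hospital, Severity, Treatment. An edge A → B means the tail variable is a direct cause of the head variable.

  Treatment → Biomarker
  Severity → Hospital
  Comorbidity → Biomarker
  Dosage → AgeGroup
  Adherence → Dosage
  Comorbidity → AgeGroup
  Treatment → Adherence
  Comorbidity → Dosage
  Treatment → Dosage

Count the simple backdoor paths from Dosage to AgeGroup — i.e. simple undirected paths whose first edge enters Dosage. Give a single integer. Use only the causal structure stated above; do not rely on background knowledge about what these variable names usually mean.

3

A backdoor path from Dosage to AgeGroup is any simple undirected path whose first edge points into Dosage (i.e. leaves Dosage via a parent).
Parents of Dosage: {Adherence, Comorbidity, Treatment}.
Enumerating:
  P1: Dosage <- Treatment -> Biomarker <- Comorbidity -> AgeGroup
  P2: Dosage <- Adherence <- Treatment -> Biomarker <- Comorbidity -> AgeGroup
  P3: Dosage <- Comorbidity -> AgeGroup
That exhausts the simple backdoor paths. Count: 3.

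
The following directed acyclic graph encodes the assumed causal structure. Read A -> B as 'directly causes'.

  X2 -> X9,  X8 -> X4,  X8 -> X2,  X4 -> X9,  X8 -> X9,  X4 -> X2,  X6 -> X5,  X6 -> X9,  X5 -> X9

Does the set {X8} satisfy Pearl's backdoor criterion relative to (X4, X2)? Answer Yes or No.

Yes

Backdoor paths from X4 to X2 (paths whose first edge points into X4):
  P1: X4 <- X8 -> X2
  P2: X4 <- X8 -> X9 <- X2
Condition 1 (no descendant of X4 in the set): holds — descendants of X4 are {X2, X9}; none are in {X8}.
Condition 2 (every backdoor path blocked by {X8}):
  P1: blocked at fork node X8 ∈ conditioning set.
  P2: blocked at fork node X8 ∈ conditioning set.
{X8} satisfies the backdoor criterion.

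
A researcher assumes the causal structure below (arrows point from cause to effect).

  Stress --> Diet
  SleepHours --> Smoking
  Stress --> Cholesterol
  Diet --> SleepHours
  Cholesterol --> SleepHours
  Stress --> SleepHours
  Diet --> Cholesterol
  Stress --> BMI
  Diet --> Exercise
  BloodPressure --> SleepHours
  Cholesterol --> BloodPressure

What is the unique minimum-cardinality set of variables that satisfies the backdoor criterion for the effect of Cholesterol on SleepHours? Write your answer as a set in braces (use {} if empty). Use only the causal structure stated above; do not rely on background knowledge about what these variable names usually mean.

Variables eligible for adjustment (non-descendants of Cholesterol, excluding Cholesterol and SleepHours): {BMI, Diet, Exercise, Stress}.
Backdoor paths from Cholesterol to SleepHours:
  P1: Cholesterol <- Stress -> Diet -> SleepHours
  P2: Cholesterol <- Stress -> SleepHours
  P3: Cholesterol <- Diet <- Stress -> SleepHours
  P4: Cholesterol <- Diet -> SleepHours
The empty set is not sufficient: P1 (Cholesterol <- Stress -> Diet -> SleepHours) has no collider blocking it and no conditioned non-collider, so it is open.
Try {Diet, Stress}:
  P1: blocked at fork node Stress ∈ conditioning set.
  P2: blocked at fork node Stress ∈ conditioning set.
  P3: blocked at chain node Diet ∈ conditioning set.
  P4: blocked at fork node Diet ∈ conditioning set.
{Diet, Stress} contains no descendant of Cholesterol and blocks every backdoor path.
Every element of {Diet, Stress} is needed (dropping Diet leaves P4 open; dropping Stress leaves P2 open), so no proper subset is valid.
Among all size-2 subsets of the eligible variables, only {Diet, Stress} blocks every backdoor path, so it is the unique smallest valid adjustment set.

{Diet, Stress}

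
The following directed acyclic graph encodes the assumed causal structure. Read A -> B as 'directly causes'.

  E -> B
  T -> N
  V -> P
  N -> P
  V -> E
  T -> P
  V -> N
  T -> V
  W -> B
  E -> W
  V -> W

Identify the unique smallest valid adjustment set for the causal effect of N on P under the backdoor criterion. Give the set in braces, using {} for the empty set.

{T, V}

Variables eligible for adjustment (non-descendants of N, excluding N and P): {B, E, T, V, W}.
Backdoor paths from N to P:
  P1: N <- T -> V -> P
  P2: N <- T -> P
  P3: N <- V <- T -> P
  P4: N <- V -> P
The empty set is not sufficient: P1 (N <- T -> V -> P) has no collider blocking it and no conditioned non-collider, so it is open.
Try {T, V}:
  P1: blocked at fork node T ∈ conditioning set.
  P2: blocked at fork node T ∈ conditioning set.
  P3: blocked at chain node V ∈ conditioning set.
  P4: blocked at fork node V ∈ conditioning set.
{T, V} contains no descendant of N and blocks every backdoor path.
Every element of {T, V} is needed (dropping T leaves P2 open; dropping V leaves P4 open), so no proper subset is valid.
Among all size-2 subsets of the eligible variables, only {T, V} blocks every backdoor path, so it is the unique smallest valid adjustment set.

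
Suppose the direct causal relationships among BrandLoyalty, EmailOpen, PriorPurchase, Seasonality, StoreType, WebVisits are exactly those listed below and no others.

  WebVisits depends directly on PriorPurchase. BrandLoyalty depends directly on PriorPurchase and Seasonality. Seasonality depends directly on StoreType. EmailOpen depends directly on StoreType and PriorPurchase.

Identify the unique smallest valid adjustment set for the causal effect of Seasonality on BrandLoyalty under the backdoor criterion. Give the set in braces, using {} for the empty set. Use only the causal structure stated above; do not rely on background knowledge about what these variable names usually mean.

{}

Variables eligible for adjustment (non-descendants of Seasonality, excluding Seasonality and BrandLoyalty): {EmailOpen, PriorPurchase, StoreType, WebVisits}.
Backdoor paths from Seasonality to BrandLoyalty:
  P1: Seasonality <- StoreType -> EmailOpen <- PriorPurchase -> BrandLoyalty
Each backdoor path contains an unconditioned collider, so every path is already blocked with the empty conditioning set:
  P1: blocked at collider EmailOpen (neither it nor any descendant is in the conditioning set).
The empty set is therefore the unique smallest valid set.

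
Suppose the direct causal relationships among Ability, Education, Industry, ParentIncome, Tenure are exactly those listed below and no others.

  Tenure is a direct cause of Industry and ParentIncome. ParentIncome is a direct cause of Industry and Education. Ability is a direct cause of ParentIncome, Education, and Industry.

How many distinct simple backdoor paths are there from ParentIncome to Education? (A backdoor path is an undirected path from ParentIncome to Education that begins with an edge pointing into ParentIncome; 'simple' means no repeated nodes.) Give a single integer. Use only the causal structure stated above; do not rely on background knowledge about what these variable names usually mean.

2

A backdoor path from ParentIncome to Education is any simple undirected path whose first edge points into ParentIncome (i.e. leaves ParentIncome via a parent).
Parents of ParentIncome: {Ability, Tenure}.
Enumerating:
  P1: ParentIncome <- Ability -> Education
  P2: ParentIncome <- Tenure -> Industry <- Ability -> Education
That exhausts the simple backdoor paths. Count: 2.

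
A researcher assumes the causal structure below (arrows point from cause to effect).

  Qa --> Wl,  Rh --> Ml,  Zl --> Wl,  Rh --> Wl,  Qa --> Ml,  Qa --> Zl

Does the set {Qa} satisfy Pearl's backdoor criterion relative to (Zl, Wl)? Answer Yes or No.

Yes

Backdoor paths from Zl to Wl (paths whose first edge points into Zl):
  P1: Zl <- Qa -> Wl
  P2: Zl <- Qa -> Ml <- Rh -> Wl
Condition 1 (no descendant of Zl in the set): holds — descendants of Zl are {Wl}; none are in {Qa}.
Condition 2 (every backdoor path blocked by {Qa}):
  P1: blocked at fork node Qa ∈ conditioning set.
  P2: blocked at fork node Qa ∈ conditioning set.
{Qa} satisfies the backdoor criterion.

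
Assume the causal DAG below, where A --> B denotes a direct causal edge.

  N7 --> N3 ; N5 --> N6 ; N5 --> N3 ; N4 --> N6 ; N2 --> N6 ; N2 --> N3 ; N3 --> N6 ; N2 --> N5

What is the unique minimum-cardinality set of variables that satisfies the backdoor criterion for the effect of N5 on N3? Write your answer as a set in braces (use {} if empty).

{N2}

Variables eligible for adjustment (non-descendants of N5, excluding N5 and N3): {N2, N4, N7}.
Backdoor paths from N5 to N3:
  P1: N5 <- N2 -> N3
  P2: N5 <- N2 -> N6 <- N3
The empty set is not sufficient: P1 (N5 <- N2 -> N3) has no collider blocking it and no conditioned non-collider, so it is open.
Try {N2}:
  P1: blocked at fork node N2 ∈ conditioning set.
  P2: blocked at fork node N2 ∈ conditioning set.
{N2} contains no descendant of N5 and blocks every backdoor path.
No other singleton works — e.g. {N4} leaves P1 open — so {N2} is the unique smallest valid adjustment set.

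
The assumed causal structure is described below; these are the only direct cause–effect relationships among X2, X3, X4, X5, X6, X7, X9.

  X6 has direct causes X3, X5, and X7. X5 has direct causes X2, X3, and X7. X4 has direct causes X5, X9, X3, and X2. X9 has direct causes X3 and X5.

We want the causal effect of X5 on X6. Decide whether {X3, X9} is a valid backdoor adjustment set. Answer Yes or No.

No

Backdoor paths from X5 to X6 (paths whose first edge points into X5):
  P1: X5 <- X3 -> X6
  P2: X5 <- X7 -> X6
  P3: X5 <- X2 -> X4 <- X3 -> X6
  P4: X5 <- X2 -> X4 <- X9 <- X3 -> X6
Condition 1 (no descendant of X5 in the set): FAILS — X9 is a descendant of X5.
Condition 2 (every backdoor path blocked by {X3, X9}):
  P1: blocked at fork node X3 ∈ conditioning set.
  P2: open — no interior node is in the conditioning set.
  P3: blocked at collider X4 (neither it nor any descendant is in the conditioning set).
  P4: blocked at collider X4 (neither it nor any descendant is in the conditioning set).
{X3, X9} does not satisfy the backdoor criterion.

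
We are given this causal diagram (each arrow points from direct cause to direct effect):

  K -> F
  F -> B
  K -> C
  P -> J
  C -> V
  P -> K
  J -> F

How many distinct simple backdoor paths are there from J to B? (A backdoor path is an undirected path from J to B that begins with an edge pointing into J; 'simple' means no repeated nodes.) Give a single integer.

A backdoor path from J to B is any simple undirected path whose first edge points into J (i.e. leaves J via a parent).
Parents of J: {P}.
Enumerating:
  P1: J <- P -> K -> F -> B
That exhausts the simple backdoor paths. Count: 1.

1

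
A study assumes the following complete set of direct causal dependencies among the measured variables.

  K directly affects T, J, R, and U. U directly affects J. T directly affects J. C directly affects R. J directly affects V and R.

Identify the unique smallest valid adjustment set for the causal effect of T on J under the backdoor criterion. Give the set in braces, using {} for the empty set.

Variables eligible for adjustment (non-descendants of T, excluding T and J): {C, K, U}.
Backdoor paths from T to J:
  P1: T <- K -> U -> J
  P2: T <- K -> J
  P3: T <- K -> R <- J
The empty set is not sufficient: P1 (T <- K -> U -> J) has no collider blocking it and no conditioned non-collider, so it is open.
Try {K}:
  P1: blocked at fork node K ∈ conditioning set.
  P2: blocked at fork node K ∈ conditioning set.
  P3: blocked at fork node K ∈ conditioning set.
{K} contains no descendant of T and blocks every backdoor path.
No other singleton works — e.g. {C} leaves P1 open — so {K} is the unique smallest valid adjustment set.

{K}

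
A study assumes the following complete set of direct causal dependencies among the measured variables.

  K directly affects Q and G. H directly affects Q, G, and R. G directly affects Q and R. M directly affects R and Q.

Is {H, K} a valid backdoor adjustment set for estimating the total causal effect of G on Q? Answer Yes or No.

Yes

Backdoor paths from G to Q (paths whose first edge points into G):
  P1: G <- H -> R <- M -> Q
  P2: G <- H -> Q
  P3: G <- K -> Q
Condition 1 (no descendant of G in the set): holds — descendants of G are {Q, R}; none are in {H, K}.
Condition 2 (every backdoor path blocked by {H, K}):
  P1: blocked at fork node H ∈ conditioning set.
  P2: blocked at fork node H ∈ conditioning set.
  P3: blocked at fork node K ∈ conditioning set.
{H, K} satisfies the backdoor criterion.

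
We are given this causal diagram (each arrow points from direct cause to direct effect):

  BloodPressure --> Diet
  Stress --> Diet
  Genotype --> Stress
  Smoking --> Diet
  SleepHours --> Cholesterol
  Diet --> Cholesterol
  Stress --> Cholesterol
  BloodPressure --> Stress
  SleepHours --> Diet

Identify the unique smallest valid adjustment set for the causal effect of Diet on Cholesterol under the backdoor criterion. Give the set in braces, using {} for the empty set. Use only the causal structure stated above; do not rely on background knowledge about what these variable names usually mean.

{SleepHours, Stress}

Variables eligible for adjustment (non-descendants of Diet, excluding Diet and Cholesterol): {BloodPressure, Genotype, SleepHours, Smoking, Stress}.
Backdoor paths from Diet to Cholesterol:
  P1: Diet <- BloodPressure -> Stress -> Cholesterol
  P2: Diet <- SleepHours -> Cholesterol
  P3: Diet <- Stress -> Cholesterol
The empty set is not sufficient: P1 (Diet <- BloodPressure -> Stress -> Cholesterol) has no collider blocking it and no conditioned non-collider, so it is open.
Try {SleepHours, Stress}:
  P1: blocked at chain node Stress ∈ conditioning set.
  P2: blocked at fork node SleepHours ∈ conditioning set.
  P3: blocked at fork node Stress ∈ conditioning set.
{SleepHours, Stress} contains no descendant of Diet and blocks every backdoor path.
Every element of {SleepHours, Stress} is needed (dropping SleepHours leaves P2 open; dropping Stress leaves P1 open), so no proper subset is valid.
Among all size-2 subsets of the eligible variables, only {SleepHours, Stress} blocks every backdoor path, so it is the unique smallest valid adjustment set.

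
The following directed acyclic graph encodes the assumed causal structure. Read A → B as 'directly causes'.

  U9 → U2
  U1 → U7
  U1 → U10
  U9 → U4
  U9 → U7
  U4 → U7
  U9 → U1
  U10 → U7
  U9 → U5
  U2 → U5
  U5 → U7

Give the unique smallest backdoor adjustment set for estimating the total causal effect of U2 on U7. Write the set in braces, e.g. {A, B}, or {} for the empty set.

{U9}

Variables eligible for adjustment (non-descendants of U2, excluding U2 and U7): {U1, U10, U4, U9}.
Backdoor paths from U2 to U7:
  P1: U2 <- U9 -> U5 -> U7
  P2: U2 <- U9 -> U4 -> U7
  P3: U2 <- U9 -> U1 -> U10 -> U7
  P4: U2 <- U9 -> U1 -> U7
  P5: U2 <- U9 -> U7
The empty set is not sufficient: P1 (U2 <- U9 -> U5 -> U7) has no collider blocking it and no conditioned non-collider, so it is open.
Try {U9}:
  P1: blocked at fork node U9 ∈ conditioning set.
  P2: blocked at fork node U9 ∈ conditioning set.
  P3: blocked at fork node U9 ∈ conditioning set.
  P4: blocked at fork node U9 ∈ conditioning set.
  P5: blocked at fork node U9 ∈ conditioning set.
{U9} contains no descendant of U2 and blocks every backdoor path.
No other singleton works — e.g. {U4} leaves P1 open — so {U9} is the unique smallest valid adjustment set.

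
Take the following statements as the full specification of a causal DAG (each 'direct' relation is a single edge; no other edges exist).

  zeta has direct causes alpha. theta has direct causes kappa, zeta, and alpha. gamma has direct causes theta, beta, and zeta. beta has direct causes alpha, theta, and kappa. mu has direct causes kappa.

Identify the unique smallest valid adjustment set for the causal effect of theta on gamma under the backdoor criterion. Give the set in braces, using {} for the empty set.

{alpha, kappa, zeta}

Variables eligible for adjustment (non-descendants of theta, excluding theta and gamma): {alpha, kappa, mu, zeta}.
Backdoor paths from theta to gamma:
  P1: theta <- kappa -> beta <- alpha -> zeta -> gamma
  P2: theta <- kappa -> beta -> gamma
  P3: theta <- alpha -> zeta -> gamma
  P4: theta <- alpha -> beta -> gamma
  P5: theta <- zeta <- alpha -> beta -> gamma
  P6: theta <- zeta -> gamma
The empty set is not sufficient: P2 (theta <- kappa -> beta -> gamma) has no collider blocking it and no conditioned non-collider, so it is open.
Try {alpha, kappa, zeta}:
  P1: blocked at fork node kappa ∈ conditioning set.
  P2: blocked at fork node kappa ∈ conditioning set.
  P3: blocked at fork node alpha ∈ conditioning set.
  P4: blocked at fork node alpha ∈ conditioning set.
  P5: blocked at chain node zeta ∈ conditioning set.
  P6: blocked at fork node zeta ∈ conditioning set.
{alpha, kappa, zeta} contains no descendant of theta and blocks every backdoor path.
Every element of {alpha, kappa, zeta} is needed (dropping alpha leaves P4 open; dropping kappa leaves P2 open; dropping zeta leaves P6 open), so no proper subset is valid.
Among all size-3 subsets of the eligible variables, only {alpha, kappa, zeta} blocks every backdoor path, so it is the unique smallest valid adjustment set.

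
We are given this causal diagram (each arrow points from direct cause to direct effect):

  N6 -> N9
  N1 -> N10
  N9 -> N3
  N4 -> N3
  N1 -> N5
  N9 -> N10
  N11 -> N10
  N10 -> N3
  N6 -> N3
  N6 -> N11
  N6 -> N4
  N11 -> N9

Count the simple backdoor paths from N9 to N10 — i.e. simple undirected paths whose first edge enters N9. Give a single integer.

A backdoor path from N9 to N10 is any simple undirected path whose first edge points into N9 (i.e. leaves N9 via a parent).
Parents of N9: {N11, N6}.
Enumerating:
  P1: N9 <- N6 -> N11 -> N10
  P2: N9 <- N6 -> N4 -> N3 <- N10
  P3: N9 <- N6 -> N3 <- N10
  P4: N9 <- N11 <- N6 -> N4 -> N3 <- N10
  P5: N9 <- N11 <- N6 -> N3 <- N10
  P6: N9 <- N11 -> N10
That exhausts the simple backdoor paths. Count: 6.

6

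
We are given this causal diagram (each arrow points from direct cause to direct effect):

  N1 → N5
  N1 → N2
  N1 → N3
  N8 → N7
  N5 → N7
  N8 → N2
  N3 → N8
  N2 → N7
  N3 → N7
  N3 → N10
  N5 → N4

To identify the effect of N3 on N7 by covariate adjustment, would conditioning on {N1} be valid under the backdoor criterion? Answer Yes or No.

Backdoor paths from N3 to N7 (paths whose first edge points into N3):
  P1: N3 <- N1 -> N5 -> N7
  P2: N3 <- N1 -> N2 <- N8 -> N7
  P3: N3 <- N1 -> N2 -> N7
Condition 1 (no descendant of N3 in the set): holds — descendants of N3 are {N10, N2, N7, N8}; none are in {N1}.
Condition 2 (every backdoor path blocked by {N1}):
  P1: blocked at fork node N1 ∈ conditioning set.
  P2: blocked at fork node N1 ∈ conditioning set.
  P3: blocked at fork node N1 ∈ conditioning set.
{N1} satisfies the backdoor criterion.

Yes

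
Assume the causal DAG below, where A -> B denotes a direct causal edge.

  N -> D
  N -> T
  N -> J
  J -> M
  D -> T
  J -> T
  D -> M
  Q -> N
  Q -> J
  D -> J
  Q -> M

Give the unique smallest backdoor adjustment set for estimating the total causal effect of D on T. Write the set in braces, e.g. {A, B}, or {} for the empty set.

Variables eligible for adjustment (non-descendants of D, excluding D and T): {N, Q}.
Backdoor paths from D to T:
  P1: D <- N <- Q -> J -> T
  P2: D <- N <- Q -> M <- J -> T
  P3: D <- N -> J -> T
  P4: D <- N -> T
The empty set is not sufficient: P1 (D <- N <- Q -> J -> T) has no collider blocking it and no conditioned non-collider, so it is open.
Try {N}:
  P1: blocked at chain node N ∈ conditioning set.
  P2: blocked at chain node N ∈ conditioning set.
  P3: blocked at fork node N ∈ conditioning set.
  P4: blocked at fork node N ∈ conditioning set.
{N} contains no descendant of D and blocks every backdoor path.
No other singleton works — e.g. {Q} leaves P3 open — so {N} is the unique smallest valid adjustment set.

{N}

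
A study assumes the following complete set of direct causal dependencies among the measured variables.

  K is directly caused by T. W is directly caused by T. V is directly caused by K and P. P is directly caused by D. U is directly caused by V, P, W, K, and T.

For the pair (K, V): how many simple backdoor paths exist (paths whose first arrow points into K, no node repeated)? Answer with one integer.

4

A backdoor path from K to V is any simple undirected path whose first edge points into K (i.e. leaves K via a parent).
Parents of K: {T}.
Enumerating:
  P1: K <- T -> W -> U <- P -> V
  P2: K <- T -> W -> U <- V
  P3: K <- T -> U <- P -> V
  P4: K <- T -> U <- V
That exhausts the simple backdoor paths. Count: 4.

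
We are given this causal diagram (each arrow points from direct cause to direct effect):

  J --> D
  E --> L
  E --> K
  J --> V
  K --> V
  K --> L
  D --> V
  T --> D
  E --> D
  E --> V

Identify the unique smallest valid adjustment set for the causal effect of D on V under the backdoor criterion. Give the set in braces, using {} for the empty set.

Variables eligible for adjustment (non-descendants of D, excluding D and V): {E, J, K, L, T}.
Backdoor paths from D to V:
  P1: D <- E -> K -> V
  P2: D <- E -> V
  P3: D <- E -> L <- K -> V
  P4: D <- J -> V
The empty set is not sufficient: P1 (D <- E -> K -> V) has no collider blocking it and no conditioned non-collider, so it is open.
Try {E, J}:
  P1: blocked at fork node E ∈ conditioning set.
  P2: blocked at fork node E ∈ conditioning set.
  P3: blocked at fork node E ∈ conditioning set.
  P4: blocked at fork node J ∈ conditioning set.
{E, J} contains no descendant of D and blocks every backdoor path.
Every element of {E, J} is needed (dropping E leaves P1 open; dropping J leaves P4 open), so no proper subset is valid.
Among all size-2 subsets of the eligible variables, only {E, J} blocks every backdoor path, so it is the unique smallest valid adjustment set.

{E, J}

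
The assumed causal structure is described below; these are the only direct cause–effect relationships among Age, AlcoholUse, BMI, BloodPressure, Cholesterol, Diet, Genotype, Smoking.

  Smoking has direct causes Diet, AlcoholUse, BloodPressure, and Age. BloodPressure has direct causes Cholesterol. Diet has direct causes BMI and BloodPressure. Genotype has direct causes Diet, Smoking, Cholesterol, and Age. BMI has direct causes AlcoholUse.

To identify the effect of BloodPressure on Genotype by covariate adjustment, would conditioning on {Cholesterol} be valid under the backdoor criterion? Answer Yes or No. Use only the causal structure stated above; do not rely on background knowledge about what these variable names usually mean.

Backdoor paths from BloodPressure to Genotype (paths whose first edge points into BloodPressure):
  P1: BloodPressure <- Cholesterol -> Genotype
Condition 1 (no descendant of BloodPressure in the set): holds — descendants of BloodPressure are {Diet, Genotype, Smoking}; none are in {Cholesterol}.
Condition 2 (every backdoor path blocked by {Cholesterol}):
  P1: blocked at fork node Cholesterol ∈ conditioning set.
{Cholesterol} satisfies the backdoor criterion.

Yes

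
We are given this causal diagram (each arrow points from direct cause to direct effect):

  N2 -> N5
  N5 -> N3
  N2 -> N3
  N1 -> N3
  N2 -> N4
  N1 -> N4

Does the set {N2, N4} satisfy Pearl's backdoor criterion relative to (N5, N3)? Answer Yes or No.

Backdoor paths from N5 to N3 (paths whose first edge points into N5):
  P1: N5 <- N2 -> N3
  P2: N5 <- N2 -> N4 <- N1 -> N3
Condition 1 (no descendant of N5 in the set): holds — descendants of N5 are {N3}; none are in {N2, N4}.
Condition 2 (every backdoor path blocked by {N2, N4}):
  P1: blocked at fork node N2 ∈ conditioning set.
  P2: blocked at fork node N2 ∈ conditioning set.
{N2, N4} satisfies the backdoor criterion.

Yes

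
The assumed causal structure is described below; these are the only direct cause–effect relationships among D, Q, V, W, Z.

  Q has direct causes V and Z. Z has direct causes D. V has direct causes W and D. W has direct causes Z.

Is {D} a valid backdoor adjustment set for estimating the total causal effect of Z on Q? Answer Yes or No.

Yes

Backdoor paths from Z to Q (paths whose first edge points into Z):
  P1: Z <- D -> V -> Q
Condition 1 (no descendant of Z in the set): holds — descendants of Z are {Q, V, W}; none are in {D}.
Condition 2 (every backdoor path blocked by {D}):
  P1: blocked at fork node D ∈ conditioning set.
{D} satisfies the backdoor criterion.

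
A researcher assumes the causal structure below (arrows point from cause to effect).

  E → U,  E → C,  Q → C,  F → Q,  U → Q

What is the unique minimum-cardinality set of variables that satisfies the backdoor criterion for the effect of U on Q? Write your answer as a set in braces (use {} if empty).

{}

Variables eligible for adjustment (non-descendants of U, excluding U and Q): {E, F}.
Backdoor paths from U to Q:
  P1: U <- E -> C <- Q
Each backdoor path contains an unconditioned collider, so every path is already blocked with the empty conditioning set:
  P1: blocked at collider C (neither it nor any descendant is in the conditioning set).
The empty set is therefore the unique smallest valid set.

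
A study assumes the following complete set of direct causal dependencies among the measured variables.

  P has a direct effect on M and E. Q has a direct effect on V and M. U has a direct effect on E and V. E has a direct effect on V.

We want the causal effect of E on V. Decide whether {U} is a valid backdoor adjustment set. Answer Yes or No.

Yes

Backdoor paths from E to V (paths whose first edge points into E):
  P1: E <- P -> M <- Q -> V
  P2: E <- U -> V
Condition 1 (no descendant of E in the set): holds — descendants of E are {V}; none are in {U}.
Condition 2 (every backdoor path blocked by {U}):
  P1: blocked at collider M (neither it nor any descendant is in the conditioning set).
  P2: blocked at fork node U ∈ conditioning set.
{U} satisfies the backdoor criterion.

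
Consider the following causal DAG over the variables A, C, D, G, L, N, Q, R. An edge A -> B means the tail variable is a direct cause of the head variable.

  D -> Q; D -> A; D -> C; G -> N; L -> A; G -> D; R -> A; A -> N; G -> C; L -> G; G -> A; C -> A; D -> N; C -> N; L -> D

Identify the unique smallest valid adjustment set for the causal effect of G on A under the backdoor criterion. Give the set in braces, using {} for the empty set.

Variables eligible for adjustment (non-descendants of G, excluding G and A): {L, R}.
Backdoor paths from G to A:
  P1: G <- L -> D -> C -> A
  P2: G <- L -> D -> C -> N <- A
  P3: G <- L -> D -> A
  P4: G <- L -> D -> N <- C -> A
  P5: G <- L -> D -> N <- A
  P6: G <- L -> A
The empty set is not sufficient: P1 (G <- L -> D -> C -> A) has no collider blocking it and no conditioned non-collider, so it is open.
Try {L}:
  P1: blocked at fork node L ∈ conditioning set.
  P2: blocked at fork node L ∈ conditioning set.
  P3: blocked at fork node L ∈ conditioning set.
  P4: blocked at fork node L ∈ conditioning set.
  P5: blocked at fork node L ∈ conditioning set.
  P6: blocked at fork node L ∈ conditioning set.
{L} contains no descendant of G and blocks every backdoor path.
No other singleton works — e.g. {R} leaves P1 open — so {L} is the unique smallest valid adjustment set.

{L}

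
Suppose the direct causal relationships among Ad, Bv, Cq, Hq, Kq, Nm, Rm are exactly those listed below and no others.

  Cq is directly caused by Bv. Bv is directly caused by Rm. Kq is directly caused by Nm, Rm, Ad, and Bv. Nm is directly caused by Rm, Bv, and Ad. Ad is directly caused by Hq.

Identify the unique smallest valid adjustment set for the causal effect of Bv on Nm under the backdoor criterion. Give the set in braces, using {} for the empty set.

{Rm}

Variables eligible for adjustment (non-descendants of Bv, excluding Bv and Nm): {Ad, Hq, Rm}.
Backdoor paths from Bv to Nm:
  P1: Bv <- Rm -> Nm
  P2: Bv <- Rm -> Kq <- Ad -> Nm
  P3: Bv <- Rm -> Kq <- Nm
The empty set is not sufficient: P1 (Bv <- Rm -> Nm) has no collider blocking it and no conditioned non-collider, so it is open.
Try {Rm}:
  P1: blocked at fork node Rm ∈ conditioning set.
  P2: blocked at fork node Rm ∈ conditioning set.
  P3: blocked at fork node Rm ∈ conditioning set.
{Rm} contains no descendant of Bv and blocks every backdoor path.
No other singleton works — e.g. {Hq} leaves P1 open — so {Rm} is the unique smallest valid adjustment set.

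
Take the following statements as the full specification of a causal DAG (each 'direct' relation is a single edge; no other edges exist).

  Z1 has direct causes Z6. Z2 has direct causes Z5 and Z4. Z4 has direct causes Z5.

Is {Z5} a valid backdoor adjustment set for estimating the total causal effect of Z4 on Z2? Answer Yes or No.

Backdoor paths from Z4 to Z2 (paths whose first edge points into Z4):
  P1: Z4 <- Z5 -> Z2
Condition 1 (no descendant of Z4 in the set): holds — descendants of Z4 are {Z2}; none are in {Z5}.
Condition 2 (every backdoor path blocked by {Z5}):
  P1: blocked at fork node Z5 ∈ conditioning set.
{Z5} satisfies the backdoor criterion.

Yes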